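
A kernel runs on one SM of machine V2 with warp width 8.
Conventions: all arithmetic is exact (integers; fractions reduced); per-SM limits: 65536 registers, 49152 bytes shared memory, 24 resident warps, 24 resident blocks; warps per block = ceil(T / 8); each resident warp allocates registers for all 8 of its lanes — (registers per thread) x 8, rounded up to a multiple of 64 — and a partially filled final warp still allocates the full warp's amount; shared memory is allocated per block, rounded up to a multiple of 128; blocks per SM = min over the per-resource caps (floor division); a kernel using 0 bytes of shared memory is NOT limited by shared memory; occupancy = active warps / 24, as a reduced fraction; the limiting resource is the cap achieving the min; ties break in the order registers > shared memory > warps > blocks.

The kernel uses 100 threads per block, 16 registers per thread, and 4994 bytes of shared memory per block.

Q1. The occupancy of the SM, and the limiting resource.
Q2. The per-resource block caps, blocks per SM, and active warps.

Answer: occupancy 13/24, limited by warps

registers: 39 blocks
shared memory: 9 blocks
warps: 1 block
blocks: 24 blocks

Answer: 1 block, 13 active warps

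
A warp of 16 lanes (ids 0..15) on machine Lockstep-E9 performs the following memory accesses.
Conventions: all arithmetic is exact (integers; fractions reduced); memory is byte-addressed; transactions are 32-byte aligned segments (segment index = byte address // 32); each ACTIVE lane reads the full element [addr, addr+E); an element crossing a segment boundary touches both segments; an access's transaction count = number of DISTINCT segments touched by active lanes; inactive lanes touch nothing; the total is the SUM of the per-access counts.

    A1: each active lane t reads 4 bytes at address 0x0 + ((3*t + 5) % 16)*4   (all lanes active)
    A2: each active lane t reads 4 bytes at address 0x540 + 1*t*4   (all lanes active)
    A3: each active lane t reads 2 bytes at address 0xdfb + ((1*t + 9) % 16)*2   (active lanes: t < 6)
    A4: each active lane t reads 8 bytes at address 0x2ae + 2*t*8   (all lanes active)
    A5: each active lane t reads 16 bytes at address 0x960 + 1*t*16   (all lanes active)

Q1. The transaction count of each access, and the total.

A1: 2 transactions
A2: 2 transactions
A3: 1 transaction
A4: 9 transactions
A5: 8 transactions

Answer: 2,2,1,9,8; total 22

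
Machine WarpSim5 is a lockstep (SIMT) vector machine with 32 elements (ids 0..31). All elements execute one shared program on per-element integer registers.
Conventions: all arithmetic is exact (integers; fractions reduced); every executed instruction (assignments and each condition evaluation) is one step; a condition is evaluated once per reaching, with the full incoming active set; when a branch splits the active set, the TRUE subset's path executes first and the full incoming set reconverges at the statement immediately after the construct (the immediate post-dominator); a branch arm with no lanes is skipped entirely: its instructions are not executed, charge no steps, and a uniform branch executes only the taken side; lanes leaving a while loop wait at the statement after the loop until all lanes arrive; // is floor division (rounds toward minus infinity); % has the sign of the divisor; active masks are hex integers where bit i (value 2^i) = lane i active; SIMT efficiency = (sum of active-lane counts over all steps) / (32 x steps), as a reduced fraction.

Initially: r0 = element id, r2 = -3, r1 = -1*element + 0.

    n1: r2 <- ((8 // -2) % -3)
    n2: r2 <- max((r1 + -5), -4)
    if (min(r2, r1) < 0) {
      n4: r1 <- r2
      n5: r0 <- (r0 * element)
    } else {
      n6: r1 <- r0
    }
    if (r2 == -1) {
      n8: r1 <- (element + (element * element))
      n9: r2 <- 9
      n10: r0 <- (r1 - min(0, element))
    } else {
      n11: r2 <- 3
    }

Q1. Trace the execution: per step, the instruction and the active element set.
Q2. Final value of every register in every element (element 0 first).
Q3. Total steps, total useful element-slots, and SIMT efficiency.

step 0: r2 <- ((8 // -2) % -3)       0xffffffff
step 1: r2 <- max((r1 + -5), -4)     0xffffffff
step 2: eval (min(r2, r1) < 0)       0xffffffff
step 3: r1 <- r2                     0xffffffff
step 4: r0 <- (r0 * element)         0xffffffff
step 5: eval (r2 == -1)              0xffffffff
step 6: r2 <- 3                      0xffffffff

Answer: 7 steps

r0: 0,1,4,9,16,25,36,49,64,81,100,121,144,169,196,225,256,289,324,361,400,441,484,529,576,625,676,729,784,841,900,961
r2: 3,3,3,3,3,3,3,3,3,3,3,3,3,3,3,3,3,3,3,3,3,3,3,3,3,3,3,3,3,3,3,3
r1: -4,-4,-4,-4,-4,-4,-4,-4,-4,-4,-4,-4,-4,-4,-4,-4,-4,-4,-4,-4,-4,-4,-4,-4,-4,-4,-4,-4,-4,-4,-4,-4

steps = 7; useful = 224; efficiency = 224/224 = 1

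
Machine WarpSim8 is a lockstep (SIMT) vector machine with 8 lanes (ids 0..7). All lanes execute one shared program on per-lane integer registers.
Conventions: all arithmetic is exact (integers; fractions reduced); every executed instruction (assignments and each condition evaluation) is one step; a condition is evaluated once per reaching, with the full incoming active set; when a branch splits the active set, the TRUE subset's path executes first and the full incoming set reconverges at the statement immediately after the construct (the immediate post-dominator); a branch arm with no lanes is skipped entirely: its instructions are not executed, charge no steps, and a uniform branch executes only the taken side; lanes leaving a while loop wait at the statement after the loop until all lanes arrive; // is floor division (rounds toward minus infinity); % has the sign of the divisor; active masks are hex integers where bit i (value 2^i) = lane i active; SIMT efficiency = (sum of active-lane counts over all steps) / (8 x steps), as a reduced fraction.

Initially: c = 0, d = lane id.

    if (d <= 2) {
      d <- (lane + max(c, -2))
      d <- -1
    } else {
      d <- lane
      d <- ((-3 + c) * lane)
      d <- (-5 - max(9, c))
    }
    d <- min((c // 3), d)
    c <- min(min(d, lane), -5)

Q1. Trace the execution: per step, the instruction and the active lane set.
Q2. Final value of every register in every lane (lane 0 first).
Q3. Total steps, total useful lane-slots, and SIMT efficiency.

step 0: eval (d <= 2)                0xff
step 1: d <- (lane + max(c, -2))     0x07
step 2: d <- -1                      0x07
step 3: d <- lane                    0xf8
step 4: d <- ((-3 + c) * lane)       0xf8
step 5: d <- (-5 - max(9, c))        0xf8
step 6: d <- min((c // 3), d)        0xff
step 7: c <- min(min(d, lane), -5)   0xff

Answer: 8 steps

c: -5,-5,-5,-14,-14,-14,-14,-14
d: -1,-1,-1,-14,-14,-14,-14,-14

steps = 8; useful = 45; efficiency = 45/64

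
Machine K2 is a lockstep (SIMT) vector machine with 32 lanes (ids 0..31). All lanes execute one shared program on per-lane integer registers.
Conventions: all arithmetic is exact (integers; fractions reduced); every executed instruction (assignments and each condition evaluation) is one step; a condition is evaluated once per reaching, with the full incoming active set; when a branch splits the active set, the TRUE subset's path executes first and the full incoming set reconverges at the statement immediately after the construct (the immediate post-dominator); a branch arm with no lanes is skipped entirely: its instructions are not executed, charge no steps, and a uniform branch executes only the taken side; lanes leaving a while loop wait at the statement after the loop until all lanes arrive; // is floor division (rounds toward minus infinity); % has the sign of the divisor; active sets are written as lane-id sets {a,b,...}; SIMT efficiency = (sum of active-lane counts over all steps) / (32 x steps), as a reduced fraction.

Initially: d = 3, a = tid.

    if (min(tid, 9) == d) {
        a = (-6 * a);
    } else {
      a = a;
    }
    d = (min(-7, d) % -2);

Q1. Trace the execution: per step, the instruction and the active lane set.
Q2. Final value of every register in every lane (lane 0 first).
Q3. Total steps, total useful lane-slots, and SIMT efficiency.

step 0: eval (min(tid, 9) == d)      {0,1,2,3,4,5,6,7,8,9,10,11,12,13,14,15,16,17,18,19,20,21,22,23,24,25,26,27,28,29,30,31}
step 1: a <- (-6 * a)                {3}
step 2: a <- a                       {0,1,2,4,5,6,7,8,9,10,11,12,13,14,15,16,17,18,19,20,21,22,23,24,25,26,27,28,29,30,31}
step 3: d <- (min(-7, d) % -2)       {0,1,2,3,4,5,6,7,8,9,10,11,12,13,14,15,16,17,18,19,20,21,22,23,24,25,26,27,28,29,30,31}

Answer: 4 steps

d: -1,-1,-1,-1,-1,-1,-1,-1,-1,-1,-1,-1,-1,-1,-1,-1,-1,-1,-1,-1,-1,-1,-1,-1,-1,-1,-1,-1,-1,-1,-1,-1
a: 0,1,2,-18,4,5,6,7,8,9,10,11,12,13,14,15,16,17,18,19,20,21,22,23,24,25,26,27,28,29,30,31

steps = 4; useful = 96; efficiency = 96/128 = 3/4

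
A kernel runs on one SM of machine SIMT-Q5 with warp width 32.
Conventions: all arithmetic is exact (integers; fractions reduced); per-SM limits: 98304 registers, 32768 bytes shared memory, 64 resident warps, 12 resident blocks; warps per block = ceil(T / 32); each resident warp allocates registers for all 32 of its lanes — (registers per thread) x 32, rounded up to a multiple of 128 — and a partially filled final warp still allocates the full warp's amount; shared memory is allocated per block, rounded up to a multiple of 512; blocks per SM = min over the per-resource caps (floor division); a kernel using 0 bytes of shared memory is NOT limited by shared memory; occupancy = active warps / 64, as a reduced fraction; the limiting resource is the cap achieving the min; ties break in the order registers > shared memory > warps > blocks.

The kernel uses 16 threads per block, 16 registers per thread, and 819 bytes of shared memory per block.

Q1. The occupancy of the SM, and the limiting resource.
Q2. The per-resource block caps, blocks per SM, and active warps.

Answer: occupancy 3/16, limited by blocks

registers: 192 blocks
shared memory: 32 blocks
warps: 64 blocks
blocks: 12 blocks

Answer: 12 blocks, 12 active warps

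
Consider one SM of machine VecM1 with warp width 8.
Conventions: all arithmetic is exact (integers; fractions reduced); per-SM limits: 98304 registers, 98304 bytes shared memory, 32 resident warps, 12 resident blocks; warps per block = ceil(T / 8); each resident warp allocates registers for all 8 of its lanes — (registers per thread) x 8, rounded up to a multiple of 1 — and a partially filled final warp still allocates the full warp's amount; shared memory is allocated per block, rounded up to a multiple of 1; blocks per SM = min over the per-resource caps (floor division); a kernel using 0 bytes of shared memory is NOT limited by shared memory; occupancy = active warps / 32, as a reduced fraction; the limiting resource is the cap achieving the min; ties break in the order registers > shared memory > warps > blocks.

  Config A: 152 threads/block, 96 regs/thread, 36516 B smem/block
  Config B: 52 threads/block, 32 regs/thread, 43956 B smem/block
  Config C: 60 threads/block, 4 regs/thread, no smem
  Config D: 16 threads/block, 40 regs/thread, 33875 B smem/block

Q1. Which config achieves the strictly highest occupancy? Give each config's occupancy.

occupancies: A 19/32, B 7/16, C 1, D 1/8

Answer: C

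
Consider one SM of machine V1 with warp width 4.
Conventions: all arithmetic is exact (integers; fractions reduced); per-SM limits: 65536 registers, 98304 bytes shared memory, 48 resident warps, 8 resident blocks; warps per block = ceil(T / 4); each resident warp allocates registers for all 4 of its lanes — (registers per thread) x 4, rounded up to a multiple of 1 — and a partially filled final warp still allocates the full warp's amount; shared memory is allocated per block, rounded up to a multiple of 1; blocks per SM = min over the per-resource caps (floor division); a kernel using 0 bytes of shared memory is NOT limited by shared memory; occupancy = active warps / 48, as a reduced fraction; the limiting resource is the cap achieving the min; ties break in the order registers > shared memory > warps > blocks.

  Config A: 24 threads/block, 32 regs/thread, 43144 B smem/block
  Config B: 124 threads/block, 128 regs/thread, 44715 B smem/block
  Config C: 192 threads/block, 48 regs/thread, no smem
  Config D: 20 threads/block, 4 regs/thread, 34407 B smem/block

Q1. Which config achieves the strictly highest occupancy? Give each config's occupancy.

occupancies: A 1/4, B 31/48, C 1, D 5/24

Answer: C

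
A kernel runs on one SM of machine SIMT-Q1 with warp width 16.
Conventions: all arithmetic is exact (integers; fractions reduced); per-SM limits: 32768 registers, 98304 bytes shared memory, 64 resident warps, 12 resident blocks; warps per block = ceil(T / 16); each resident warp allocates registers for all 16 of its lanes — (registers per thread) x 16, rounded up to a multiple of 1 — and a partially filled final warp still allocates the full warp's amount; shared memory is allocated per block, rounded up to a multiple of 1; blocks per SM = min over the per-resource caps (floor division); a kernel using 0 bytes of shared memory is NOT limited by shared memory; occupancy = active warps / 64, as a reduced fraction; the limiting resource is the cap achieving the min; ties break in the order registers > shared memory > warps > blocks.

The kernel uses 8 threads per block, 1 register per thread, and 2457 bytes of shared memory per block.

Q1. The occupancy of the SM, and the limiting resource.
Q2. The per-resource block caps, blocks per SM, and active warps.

Answer: occupancy 3/16, limited by blocks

registers: 2048 blocks
shared memory: 40 blocks
warps: 64 blocks
blocks: 12 blocks

Answer: 12 blocks, 12 active warps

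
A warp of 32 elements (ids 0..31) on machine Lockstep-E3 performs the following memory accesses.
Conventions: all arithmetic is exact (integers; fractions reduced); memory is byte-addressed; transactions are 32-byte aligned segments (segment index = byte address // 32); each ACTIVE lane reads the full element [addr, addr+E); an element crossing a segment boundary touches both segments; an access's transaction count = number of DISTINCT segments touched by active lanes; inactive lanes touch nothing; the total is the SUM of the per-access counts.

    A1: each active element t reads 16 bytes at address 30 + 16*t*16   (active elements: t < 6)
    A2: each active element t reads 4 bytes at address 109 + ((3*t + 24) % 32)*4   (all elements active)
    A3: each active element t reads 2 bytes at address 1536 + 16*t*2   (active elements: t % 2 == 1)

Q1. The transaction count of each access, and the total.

A1: 12 transactions
A2: 5 transactions
A3: 16 transactions

Answer: 12,5,16; total 33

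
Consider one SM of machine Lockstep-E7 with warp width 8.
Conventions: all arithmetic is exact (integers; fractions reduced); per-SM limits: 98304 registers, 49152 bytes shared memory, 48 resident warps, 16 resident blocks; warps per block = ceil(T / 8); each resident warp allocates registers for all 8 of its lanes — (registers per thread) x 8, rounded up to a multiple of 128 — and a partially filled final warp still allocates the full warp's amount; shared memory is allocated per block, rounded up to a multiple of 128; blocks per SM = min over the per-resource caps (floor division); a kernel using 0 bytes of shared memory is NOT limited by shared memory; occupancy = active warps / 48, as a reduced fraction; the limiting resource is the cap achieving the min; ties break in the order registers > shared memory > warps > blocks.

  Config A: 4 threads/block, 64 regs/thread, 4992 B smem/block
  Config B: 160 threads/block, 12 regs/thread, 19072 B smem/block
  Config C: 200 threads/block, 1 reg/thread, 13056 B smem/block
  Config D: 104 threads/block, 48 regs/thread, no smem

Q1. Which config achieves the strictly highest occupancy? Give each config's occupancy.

occupancies: A 3/16, B 5/6, C 25/48, D 13/16

Answer: B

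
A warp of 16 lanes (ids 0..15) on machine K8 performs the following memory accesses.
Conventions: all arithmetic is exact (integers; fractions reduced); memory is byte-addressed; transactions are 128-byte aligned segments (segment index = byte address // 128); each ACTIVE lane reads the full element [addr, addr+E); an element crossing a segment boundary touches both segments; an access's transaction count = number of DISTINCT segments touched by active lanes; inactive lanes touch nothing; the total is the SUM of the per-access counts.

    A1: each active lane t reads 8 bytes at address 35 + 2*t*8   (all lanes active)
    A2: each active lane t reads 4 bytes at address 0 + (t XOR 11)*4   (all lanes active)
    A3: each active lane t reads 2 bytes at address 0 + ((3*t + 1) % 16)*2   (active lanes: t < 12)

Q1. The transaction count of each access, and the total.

A1: 3 transactions
A2: 1 transaction
A3: 1 transaction

Answer: 3,1,1; total 5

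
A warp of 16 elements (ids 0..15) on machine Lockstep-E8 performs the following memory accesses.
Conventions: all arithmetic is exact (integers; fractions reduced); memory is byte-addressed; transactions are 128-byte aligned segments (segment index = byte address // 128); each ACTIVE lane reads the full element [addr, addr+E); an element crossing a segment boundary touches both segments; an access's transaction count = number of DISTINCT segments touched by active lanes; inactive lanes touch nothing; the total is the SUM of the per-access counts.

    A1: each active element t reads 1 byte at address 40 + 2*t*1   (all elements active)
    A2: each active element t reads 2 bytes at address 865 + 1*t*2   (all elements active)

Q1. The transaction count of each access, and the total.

A1: 1 transaction
A2: 2 transactions

Answer: 1,2; total 3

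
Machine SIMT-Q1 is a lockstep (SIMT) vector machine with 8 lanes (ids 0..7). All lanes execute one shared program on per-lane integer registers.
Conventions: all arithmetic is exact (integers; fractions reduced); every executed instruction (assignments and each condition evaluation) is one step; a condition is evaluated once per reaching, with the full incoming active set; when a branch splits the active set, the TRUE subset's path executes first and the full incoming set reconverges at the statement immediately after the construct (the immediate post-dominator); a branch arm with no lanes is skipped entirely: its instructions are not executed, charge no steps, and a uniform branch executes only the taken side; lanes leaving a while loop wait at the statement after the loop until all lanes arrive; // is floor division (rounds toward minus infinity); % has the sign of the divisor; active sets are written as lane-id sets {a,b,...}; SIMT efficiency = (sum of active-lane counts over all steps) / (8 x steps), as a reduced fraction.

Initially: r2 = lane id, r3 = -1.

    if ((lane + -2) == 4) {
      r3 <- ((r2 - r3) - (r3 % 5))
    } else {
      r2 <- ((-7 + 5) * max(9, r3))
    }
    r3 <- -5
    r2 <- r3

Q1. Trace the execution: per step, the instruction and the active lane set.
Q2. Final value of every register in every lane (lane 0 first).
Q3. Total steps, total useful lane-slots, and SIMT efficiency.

step 0: eval ((lane + -2) == 4)      {0,1,2,3,4,5,6,7}
step 1: r3 <- ((r2 - r3) - (r3 % 5)) {6}
step 2: r2 <- ((-7 + 5) * max(9, r3)) {0,1,2,3,4,5,7}
step 3: r3 <- -5                     {0,1,2,3,4,5,6,7}
step 4: r2 <- r3                     {0,1,2,3,4,5,6,7}

Answer: 5 steps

r2: -5,-5,-5,-5,-5,-5,-5,-5
r3: -5,-5,-5,-5,-5,-5,-5,-5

steps = 5; useful = 32; efficiency = 32/40 = 4/5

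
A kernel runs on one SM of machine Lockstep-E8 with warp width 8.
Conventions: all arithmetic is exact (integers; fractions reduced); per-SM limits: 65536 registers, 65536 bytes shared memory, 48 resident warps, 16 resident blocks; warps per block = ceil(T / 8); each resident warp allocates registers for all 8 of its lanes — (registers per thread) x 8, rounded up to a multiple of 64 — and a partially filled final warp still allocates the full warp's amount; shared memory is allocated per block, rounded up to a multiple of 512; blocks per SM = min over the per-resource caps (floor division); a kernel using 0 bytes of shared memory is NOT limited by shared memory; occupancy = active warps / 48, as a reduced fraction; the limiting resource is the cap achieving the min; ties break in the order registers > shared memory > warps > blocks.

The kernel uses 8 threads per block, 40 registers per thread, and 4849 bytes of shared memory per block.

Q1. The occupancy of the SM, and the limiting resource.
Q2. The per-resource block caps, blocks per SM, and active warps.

Answer: occupancy 1/4, limited by shared memory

registers: 204 blocks
shared memory: 12 blocks
warps: 48 blocks
blocks: 16 blocks

Answer: 12 blocks, 12 active warps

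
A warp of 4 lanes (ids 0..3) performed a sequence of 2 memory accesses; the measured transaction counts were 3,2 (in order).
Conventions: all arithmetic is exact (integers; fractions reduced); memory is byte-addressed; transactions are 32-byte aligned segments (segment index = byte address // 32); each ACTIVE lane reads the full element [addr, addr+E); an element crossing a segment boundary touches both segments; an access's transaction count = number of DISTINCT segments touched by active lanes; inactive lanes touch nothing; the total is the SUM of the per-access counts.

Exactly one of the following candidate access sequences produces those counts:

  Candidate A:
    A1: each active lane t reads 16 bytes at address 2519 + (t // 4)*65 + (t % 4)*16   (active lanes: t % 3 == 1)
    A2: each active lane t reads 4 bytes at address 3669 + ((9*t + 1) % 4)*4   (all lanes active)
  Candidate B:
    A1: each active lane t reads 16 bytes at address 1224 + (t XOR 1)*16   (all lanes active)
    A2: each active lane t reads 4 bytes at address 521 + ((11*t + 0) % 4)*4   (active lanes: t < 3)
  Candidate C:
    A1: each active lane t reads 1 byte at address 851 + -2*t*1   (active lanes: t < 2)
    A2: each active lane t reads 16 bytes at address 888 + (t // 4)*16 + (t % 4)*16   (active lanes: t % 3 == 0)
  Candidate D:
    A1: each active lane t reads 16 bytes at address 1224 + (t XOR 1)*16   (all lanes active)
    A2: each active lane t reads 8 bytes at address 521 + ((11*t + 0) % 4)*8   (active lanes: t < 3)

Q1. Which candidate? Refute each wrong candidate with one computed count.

A: A1 gives 1 transaction, not 3
B: A2 gives 1 transaction, not 2
C: A1 gives 1 transaction, not 3
D: all counts match (3,2)

Answer: D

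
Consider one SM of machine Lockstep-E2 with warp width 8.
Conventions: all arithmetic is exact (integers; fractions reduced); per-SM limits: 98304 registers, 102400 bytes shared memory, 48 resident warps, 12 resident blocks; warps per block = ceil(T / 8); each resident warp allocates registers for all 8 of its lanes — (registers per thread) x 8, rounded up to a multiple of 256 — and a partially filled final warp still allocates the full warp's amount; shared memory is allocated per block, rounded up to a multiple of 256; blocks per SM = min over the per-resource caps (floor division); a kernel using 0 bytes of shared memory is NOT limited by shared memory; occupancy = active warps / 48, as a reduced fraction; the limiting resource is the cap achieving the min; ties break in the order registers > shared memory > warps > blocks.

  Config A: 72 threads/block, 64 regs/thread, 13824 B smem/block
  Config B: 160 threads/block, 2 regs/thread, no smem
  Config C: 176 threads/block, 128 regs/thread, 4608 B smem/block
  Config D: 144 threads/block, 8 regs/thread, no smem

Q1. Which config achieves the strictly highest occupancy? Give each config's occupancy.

occupancies: A 15/16, B 5/6, C 11/12, D 3/4

Answer: A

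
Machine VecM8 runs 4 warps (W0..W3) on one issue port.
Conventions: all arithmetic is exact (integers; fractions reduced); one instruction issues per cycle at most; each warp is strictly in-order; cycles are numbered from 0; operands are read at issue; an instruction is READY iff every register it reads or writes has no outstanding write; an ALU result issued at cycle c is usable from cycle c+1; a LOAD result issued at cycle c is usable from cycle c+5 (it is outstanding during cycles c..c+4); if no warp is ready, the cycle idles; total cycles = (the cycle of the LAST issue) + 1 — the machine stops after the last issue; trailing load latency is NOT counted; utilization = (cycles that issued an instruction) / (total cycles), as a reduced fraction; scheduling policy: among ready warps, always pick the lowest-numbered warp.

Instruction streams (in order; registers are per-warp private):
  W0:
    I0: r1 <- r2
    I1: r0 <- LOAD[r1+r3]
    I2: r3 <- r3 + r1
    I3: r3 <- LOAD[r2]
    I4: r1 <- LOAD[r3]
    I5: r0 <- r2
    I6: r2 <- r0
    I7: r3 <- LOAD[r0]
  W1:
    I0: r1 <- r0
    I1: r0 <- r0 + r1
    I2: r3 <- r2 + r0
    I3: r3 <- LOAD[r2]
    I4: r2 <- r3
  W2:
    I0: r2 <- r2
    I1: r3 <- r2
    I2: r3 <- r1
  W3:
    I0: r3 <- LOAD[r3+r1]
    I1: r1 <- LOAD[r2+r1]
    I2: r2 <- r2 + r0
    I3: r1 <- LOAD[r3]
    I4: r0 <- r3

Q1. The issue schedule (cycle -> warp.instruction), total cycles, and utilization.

cycle 0: W0.I0
cycle 1: W0.I1
cycle 2: W0.I2
cycle 3: W0.I3
cycle 4: W1.I0
cycle 5: W1.I1
cycle 6: W1.I2
cycle 7: W1.I3
cycle 8: W0.I4
cycle 9: W0.I5
cycle 10: W0.I6
cycle 11: W0.I7
cycle 12: W1.I4
cycle 13: W2.I0
cycle 14: W2.I1
cycle 15: W2.I2
cycle 16: W3.I0
cycle 17: W3.I1
cycle 18: W3.I2
cycle 19: idle
cycle 20: idle
cycle 21: idle
cycle 22: W3.I3
cycle 23: W3.I4

Answer: 24 cycles, utilization 7/8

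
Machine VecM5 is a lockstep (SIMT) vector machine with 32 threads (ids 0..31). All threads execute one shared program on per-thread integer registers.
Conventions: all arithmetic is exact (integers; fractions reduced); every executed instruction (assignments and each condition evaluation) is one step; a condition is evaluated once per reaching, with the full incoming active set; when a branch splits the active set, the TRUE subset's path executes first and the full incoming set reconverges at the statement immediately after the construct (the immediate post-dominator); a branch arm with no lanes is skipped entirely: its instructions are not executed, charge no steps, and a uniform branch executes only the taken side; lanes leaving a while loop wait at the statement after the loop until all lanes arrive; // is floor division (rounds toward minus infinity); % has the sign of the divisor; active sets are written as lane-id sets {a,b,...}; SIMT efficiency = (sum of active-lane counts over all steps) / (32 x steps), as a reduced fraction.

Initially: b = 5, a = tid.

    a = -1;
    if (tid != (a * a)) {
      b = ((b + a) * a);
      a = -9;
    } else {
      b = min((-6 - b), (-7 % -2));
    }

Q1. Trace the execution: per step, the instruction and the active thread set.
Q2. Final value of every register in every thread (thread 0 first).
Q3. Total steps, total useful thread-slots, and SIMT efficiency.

step 0: a <- -1                      {0,1,2,3,4,5,6,7,8,9,10,11,12,13,14,15,16,17,18,19,20,21,22,23,24,25,26,27,28,29,30,31}
step 1: eval (tid != (a * a))        {0,1,2,3,4,5,6,7,8,9,10,11,12,13,14,15,16,17,18,19,20,21,22,23,24,25,26,27,28,29,30,31}
step 2: b <- ((b + a) * a)           {0,2,3,4,5,6,7,8,9,10,11,12,13,14,15,16,17,18,19,20,21,22,23,24,25,26,27,28,29,30,31}
step 3: a <- -9                      {0,2,3,4,5,6,7,8,9,10,11,12,13,14,15,16,17,18,19,20,21,22,23,24,25,26,27,28,29,30,31}
step 4: b <- min((-6 - b), (-7 % -2)) {1}

Answer: 5 steps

b: -4,-11,-4,-4,-4,-4,-4,-4,-4,-4,-4,-4,-4,-4,-4,-4,-4,-4,-4,-4,-4,-4,-4,-4,-4,-4,-4,-4,-4,-4,-4,-4
a: -9,-1,-9,-9,-9,-9,-9,-9,-9,-9,-9,-9,-9,-9,-9,-9,-9,-9,-9,-9,-9,-9,-9,-9,-9,-9,-9,-9,-9,-9,-9,-9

steps = 5; useful = 127; efficiency = 127/160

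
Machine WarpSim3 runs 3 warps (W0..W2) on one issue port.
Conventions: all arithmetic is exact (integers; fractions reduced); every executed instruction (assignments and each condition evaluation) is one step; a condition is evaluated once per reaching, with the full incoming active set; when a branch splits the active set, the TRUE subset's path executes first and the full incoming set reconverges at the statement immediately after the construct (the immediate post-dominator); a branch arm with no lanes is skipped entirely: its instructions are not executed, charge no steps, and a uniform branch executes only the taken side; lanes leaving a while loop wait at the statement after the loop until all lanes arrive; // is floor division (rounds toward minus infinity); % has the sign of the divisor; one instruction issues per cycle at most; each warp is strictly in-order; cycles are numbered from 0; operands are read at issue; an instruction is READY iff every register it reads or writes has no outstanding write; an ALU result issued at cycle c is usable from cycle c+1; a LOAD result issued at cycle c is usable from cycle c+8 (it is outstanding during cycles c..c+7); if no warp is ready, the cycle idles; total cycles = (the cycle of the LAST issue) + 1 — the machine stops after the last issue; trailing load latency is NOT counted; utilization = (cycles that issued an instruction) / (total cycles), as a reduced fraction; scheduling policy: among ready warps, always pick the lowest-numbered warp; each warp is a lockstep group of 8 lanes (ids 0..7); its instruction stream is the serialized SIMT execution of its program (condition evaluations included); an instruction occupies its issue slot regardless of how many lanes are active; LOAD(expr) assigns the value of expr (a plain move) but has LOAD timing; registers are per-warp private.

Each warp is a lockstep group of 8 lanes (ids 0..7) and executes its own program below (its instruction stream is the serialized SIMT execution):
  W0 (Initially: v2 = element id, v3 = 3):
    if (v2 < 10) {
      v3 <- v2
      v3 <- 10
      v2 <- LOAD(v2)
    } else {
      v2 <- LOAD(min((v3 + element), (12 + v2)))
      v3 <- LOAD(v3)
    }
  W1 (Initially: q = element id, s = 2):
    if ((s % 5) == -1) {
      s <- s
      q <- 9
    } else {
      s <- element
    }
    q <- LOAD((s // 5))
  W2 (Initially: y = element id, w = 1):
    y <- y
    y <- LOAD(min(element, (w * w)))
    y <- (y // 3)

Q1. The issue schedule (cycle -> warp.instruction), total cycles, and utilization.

cycle 0: W0.I0
cycle 1: W0.I1
cycle 2: W0.I2
cycle 3: W0.I3
cycle 4: W1.I0
cycle 5: W1.I1
cycle 6: W1.I2
cycle 7: W2.I0
cycle 8: W2.I1
cycle 9: idle
cycle 10: idle
cycle 11: idle
cycle 12: idle
cycle 13: idle
cycle 14: idle
cycle 15: idle
cycle 16: W2.I2

Answer: 17 cycles, utilization 10/17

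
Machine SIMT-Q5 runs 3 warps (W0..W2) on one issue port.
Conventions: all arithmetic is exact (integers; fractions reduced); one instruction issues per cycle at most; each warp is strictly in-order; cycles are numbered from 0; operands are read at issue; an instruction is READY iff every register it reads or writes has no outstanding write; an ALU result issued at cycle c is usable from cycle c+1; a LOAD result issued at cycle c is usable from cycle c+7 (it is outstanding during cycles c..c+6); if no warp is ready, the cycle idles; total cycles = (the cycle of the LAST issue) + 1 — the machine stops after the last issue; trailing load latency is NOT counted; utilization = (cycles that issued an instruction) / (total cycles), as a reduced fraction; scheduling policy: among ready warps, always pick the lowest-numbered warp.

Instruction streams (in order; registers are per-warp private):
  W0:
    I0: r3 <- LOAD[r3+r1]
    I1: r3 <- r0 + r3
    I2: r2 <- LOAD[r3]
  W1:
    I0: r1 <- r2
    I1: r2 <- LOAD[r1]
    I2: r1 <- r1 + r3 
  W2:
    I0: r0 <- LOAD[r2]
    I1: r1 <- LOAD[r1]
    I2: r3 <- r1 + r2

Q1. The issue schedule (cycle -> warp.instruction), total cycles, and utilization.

cycle 0: W0.I0
cycle 1: W1.I0
cycle 2: W1.I1
cycle 3: W1.I2
cycle 4: W2.I0
cycle 5: W2.I1
cycle 6: idle
cycle 7: W0.I1
cycle 8: W0.I2
cycle 9: idle
cycle 10: idle
cycle 11: idle
cycle 12: W2.I2

Answer: 13 cycles, utilization 9/13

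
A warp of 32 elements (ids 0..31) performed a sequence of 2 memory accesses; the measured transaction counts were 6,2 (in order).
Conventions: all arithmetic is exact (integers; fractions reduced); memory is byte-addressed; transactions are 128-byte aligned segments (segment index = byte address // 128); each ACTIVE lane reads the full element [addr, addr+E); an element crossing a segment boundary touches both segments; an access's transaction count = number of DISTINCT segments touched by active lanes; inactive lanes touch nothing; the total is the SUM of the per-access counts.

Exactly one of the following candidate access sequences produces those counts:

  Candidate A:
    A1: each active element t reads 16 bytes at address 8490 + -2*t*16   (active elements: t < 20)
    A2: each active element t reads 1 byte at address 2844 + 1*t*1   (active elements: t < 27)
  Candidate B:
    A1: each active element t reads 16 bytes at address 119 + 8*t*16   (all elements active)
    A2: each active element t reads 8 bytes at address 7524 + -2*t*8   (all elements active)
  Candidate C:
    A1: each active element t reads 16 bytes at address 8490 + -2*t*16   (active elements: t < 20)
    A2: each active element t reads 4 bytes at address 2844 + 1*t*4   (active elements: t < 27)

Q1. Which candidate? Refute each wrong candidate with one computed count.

A: A2 gives 1 transaction, not 2
B: A1 gives 33 transactions, not 6
C: all counts match (6,2)

Answer: C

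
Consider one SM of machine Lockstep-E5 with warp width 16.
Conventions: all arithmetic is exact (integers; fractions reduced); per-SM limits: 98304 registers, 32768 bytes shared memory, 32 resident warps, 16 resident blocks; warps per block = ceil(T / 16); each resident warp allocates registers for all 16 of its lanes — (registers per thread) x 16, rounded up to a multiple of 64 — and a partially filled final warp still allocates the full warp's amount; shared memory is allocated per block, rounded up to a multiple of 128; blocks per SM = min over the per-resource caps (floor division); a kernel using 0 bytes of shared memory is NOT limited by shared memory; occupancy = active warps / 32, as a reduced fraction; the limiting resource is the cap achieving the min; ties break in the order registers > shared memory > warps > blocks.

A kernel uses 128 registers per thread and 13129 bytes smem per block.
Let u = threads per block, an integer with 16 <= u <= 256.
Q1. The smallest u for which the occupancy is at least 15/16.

Answer: u = 225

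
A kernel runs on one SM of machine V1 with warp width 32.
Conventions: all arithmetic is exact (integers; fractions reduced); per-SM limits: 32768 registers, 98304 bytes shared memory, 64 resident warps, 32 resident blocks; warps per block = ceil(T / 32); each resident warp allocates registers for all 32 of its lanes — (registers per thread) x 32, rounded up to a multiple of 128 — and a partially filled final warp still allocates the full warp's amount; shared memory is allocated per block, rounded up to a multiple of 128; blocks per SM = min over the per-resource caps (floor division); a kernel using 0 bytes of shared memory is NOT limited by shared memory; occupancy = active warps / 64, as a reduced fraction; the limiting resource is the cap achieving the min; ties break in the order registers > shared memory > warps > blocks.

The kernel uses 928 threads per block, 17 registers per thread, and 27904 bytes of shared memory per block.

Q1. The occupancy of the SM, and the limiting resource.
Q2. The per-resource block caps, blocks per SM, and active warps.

Answer: occupancy 29/64, limited by registers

registers: 1 block
shared memory: 3 blocks
warps: 2 blocks
blocks: 32 blocks

Answer: 1 block, 29 active warps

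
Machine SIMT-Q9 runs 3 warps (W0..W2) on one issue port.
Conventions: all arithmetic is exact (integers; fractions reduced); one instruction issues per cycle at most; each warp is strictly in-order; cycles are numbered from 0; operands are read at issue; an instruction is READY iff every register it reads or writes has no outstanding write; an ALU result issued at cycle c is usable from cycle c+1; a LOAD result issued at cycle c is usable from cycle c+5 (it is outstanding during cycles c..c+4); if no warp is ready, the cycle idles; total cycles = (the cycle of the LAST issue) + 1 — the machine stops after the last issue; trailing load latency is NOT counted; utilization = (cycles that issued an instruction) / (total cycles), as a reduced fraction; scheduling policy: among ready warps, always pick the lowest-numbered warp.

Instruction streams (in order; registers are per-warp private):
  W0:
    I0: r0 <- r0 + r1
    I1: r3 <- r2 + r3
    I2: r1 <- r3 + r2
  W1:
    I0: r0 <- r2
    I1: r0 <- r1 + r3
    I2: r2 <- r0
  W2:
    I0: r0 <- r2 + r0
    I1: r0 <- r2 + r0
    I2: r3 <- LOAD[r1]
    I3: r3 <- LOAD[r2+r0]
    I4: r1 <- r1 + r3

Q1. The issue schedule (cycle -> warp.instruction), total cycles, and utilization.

cycle 0: W0.I0
cycle 1: W0.I1
cycle 2: W0.I2
cycle 3: W1.I0
cycle 4: W1.I1
cycle 5: W1.I2
cycle 6: W2.I0
cycle 7: W2.I1
cycle 8: W2.I2
cycle 9: idle
cycle 10: idle
cycle 11: idle
cycle 12: idle
cycle 13: W2.I3
cycle 14: idle
cycle 15: idle
cycle 16: idle
cycle 17: idle
cycle 18: W2.I4

Answer: 19 cycles, utilization 11/19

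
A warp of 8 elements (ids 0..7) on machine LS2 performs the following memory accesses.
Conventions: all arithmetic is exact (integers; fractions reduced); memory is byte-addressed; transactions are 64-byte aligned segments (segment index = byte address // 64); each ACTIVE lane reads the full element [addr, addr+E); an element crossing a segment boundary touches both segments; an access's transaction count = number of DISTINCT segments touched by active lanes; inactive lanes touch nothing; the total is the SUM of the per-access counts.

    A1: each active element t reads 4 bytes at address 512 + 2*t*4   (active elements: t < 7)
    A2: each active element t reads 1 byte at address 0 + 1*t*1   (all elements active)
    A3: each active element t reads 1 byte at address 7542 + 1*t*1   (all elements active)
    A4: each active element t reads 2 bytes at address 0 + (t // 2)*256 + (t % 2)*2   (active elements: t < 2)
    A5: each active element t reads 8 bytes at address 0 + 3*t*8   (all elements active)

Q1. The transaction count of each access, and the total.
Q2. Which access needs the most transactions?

A1: 1 transaction
A2: 1 transaction
A3: 1 transaction
A4: 1 transaction
A5: 3 transactions

Answer: 1,1,1,1,3; total 7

Answer: A5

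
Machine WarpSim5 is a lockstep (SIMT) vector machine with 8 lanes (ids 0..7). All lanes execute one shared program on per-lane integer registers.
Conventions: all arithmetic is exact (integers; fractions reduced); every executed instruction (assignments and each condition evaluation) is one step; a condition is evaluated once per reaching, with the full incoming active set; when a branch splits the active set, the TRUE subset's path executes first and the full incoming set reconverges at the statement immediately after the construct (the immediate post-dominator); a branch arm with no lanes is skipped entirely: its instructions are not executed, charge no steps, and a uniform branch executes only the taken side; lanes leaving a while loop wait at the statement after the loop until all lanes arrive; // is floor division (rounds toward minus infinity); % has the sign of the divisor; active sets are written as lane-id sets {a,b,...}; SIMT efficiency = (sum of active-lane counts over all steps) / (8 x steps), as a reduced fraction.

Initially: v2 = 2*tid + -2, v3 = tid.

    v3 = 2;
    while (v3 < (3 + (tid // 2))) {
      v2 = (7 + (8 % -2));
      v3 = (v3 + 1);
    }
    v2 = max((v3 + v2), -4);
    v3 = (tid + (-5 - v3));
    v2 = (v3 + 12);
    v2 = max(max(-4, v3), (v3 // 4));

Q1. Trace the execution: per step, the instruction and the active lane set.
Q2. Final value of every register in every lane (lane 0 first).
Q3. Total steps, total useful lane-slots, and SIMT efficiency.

step 0: v3 <- 2                      {0,1,2,3,4,5,6,7}
step 1: eval (v3 < (3 + (tid // 2))) {0,1,2,3,4,5,6,7}
step 2: v2 <- (7 + (8 % -2))         {0,1,2,3,4,5,6,7}
step 3: v3 <- (v3 + 1)               {0,1,2,3,4,5,6,7}
step 4: eval (v3 < (3 + (tid // 2))) {0,1,2,3,4,5,6,7}
step 5: v2 <- (7 + (8 % -2))         {2,3,4,5,6,7}
step 6: v3 <- (v3 + 1)               {2,3,4,5,6,7}
step 7: eval (v3 < (3 + (tid // 2))) {2,3,4,5,6,7}
step 8: v2 <- (7 + (8 % -2))         {4,5,6,7}
step 9: v3 <- (v3 + 1)               {4,5,6,7}
step 10: eval (v3 < (3 + (tid // 2))) {4,5,6,7}
step 11: v2 <- (7 + (8 % -2))         {6,7}
step 12: v3 <- (v3 + 1)               {6,7}
step 13: eval (v3 < (3 + (tid // 2))) {6,7}
step 14: v2 <- max((v3 + v2), -4)     {0,1,2,3,4,5,6,7}
step 15: v3 <- (tid + (-5 - v3))      {0,1,2,3,4,5,6,7}
step 16: v2 <- (v3 + 12)              {0,1,2,3,4,5,6,7}
step 17: v2 <- max(max(-4, v3), (v3 // 4)) {0,1,2,3,4,5,6,7}

Answer: 18 steps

v2: -2,-2,-2,-2,-2,-2,-2,-1
v3: -8,-7,-7,-6,-6,-5,-5,-4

steps = 18; useful = 108; efficiency = 108/144 = 3/4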